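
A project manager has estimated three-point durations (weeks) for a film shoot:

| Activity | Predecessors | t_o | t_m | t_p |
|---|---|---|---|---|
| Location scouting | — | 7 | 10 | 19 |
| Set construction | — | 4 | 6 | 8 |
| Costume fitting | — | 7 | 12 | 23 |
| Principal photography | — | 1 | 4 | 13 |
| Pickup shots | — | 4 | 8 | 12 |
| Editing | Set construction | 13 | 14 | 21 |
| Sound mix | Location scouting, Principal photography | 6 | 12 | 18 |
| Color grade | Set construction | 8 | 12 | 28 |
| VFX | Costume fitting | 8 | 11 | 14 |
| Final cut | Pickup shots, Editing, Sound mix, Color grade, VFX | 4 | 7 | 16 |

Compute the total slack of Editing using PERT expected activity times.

3 weeks

te_Location scouting = (7 + 4·10 + 19)/6 = 66/6 = 11
te_Set construction = (4 + 4·6 + 8)/6 = 36/6 = 6
te_Costume fitting = (7 + 4·12 + 23)/6 = 78/6 = 13
te_Principal photography = (1 + 4·4 + 13)/6 = 30/6 = 5
te_Pickup shots = (4 + 4·8 + 12)/6 = 48/6 = 8
te_Editing = (13 + 4·14 + 21)/6 = 90/6 = 15
te_Sound mix = (6 + 4·12 + 18)/6 = 72/6 = 12
te_Color grade = (8 + 4·12 + 28)/6 = 84/6 = 14
te_VFX = (8 + 4·11 + 14)/6 = 66/6 = 11
te_Final cut = (4 + 4·7 + 16)/6 = 48/6 = 8

Forward pass:
ES_Location scouting = 0; EF_Location scouting = 11
ES_Set construction = 0; EF_Set construction = 6
ES_Costume fitting = 0; EF_Costume fitting = 13
ES_Principal photography = 0; EF_Principal photography = 5
ES_Pickup shots = 0; EF_Pickup shots = 8
ES_Editing = 6; EF_Editing = 6+15 = 21
ES_Sound mix = max(EF_Location scouting=11, EF_Principal photography=5) = 11; EF_Sound mix = 11+12 = 23
ES_Color grade = 6; EF_Color grade = 6+14 = 20
ES_VFX = 13; EF_VFX = 13+11 = 24
ES_Final cut = max(EF_Pickup shots=8, EF_Editing=21, EF_Sound mix=23, EF_Color grade=20, EF_VFX=24) = 24; EF_Final cut = 24+8 = 32
Expected project duration μ = 32 weeks. Critical path: Costume fitting → VFX → Final cut.

Backward pass:
LF_Final cut = 32; LS_Final cut = 32−8 = 24
LF_VFX = LS_Final cut = 24; LS_VFX = 24−11 = 13
LF_Color grade = LS_Final cut = 24; LS_Color grade = 24−14 = 10
LF_Sound mix = LS_Final cut = 24; LS_Sound mix = 24−12 = 12
LF_Editing = LS_Final cut = 24; LS_Editing = 24−15 = 9
LF_Pickup shots = LS_Final cut = 24; LS_Pickup shots = 24−8 = 16
LF_Principal photography = LS_Sound mix = 12; LS_Principal photography = 12−5 = 7
LF_Costume fitting = LS_VFX = 13; LS_Costume fitting = 13−13 = 0
LF_Set construction = min(LS_Editing=9, LS_Color grade=10) = 9; LS_Set construction = 9−6 = 3
LF_Location scouting = LS_Sound mix = 12; LS_Location scouting = 12−11 = 1
Slack_Editing = LS_Editing − ES_Editing = 9 − 6 = 3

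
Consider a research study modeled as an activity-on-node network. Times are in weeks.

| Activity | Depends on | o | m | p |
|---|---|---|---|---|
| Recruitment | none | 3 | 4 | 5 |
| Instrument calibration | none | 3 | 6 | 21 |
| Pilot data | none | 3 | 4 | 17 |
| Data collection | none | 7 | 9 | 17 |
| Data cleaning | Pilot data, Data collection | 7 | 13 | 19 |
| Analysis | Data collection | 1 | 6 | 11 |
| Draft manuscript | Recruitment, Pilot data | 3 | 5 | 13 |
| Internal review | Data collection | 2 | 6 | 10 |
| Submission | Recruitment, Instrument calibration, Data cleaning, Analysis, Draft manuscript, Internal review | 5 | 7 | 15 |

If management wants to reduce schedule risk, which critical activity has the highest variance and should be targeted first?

te_Recruitment = (3 + 4·4 + 5)/6 = 24/6 = 4; σ²_Recruitment = ((5−3)/6)² = 0.111
te_Instrument calibration = (3 + 4·6 + 21)/6 = 48/6 = 8; σ²_Instrument calibration = ((21−3)/6)² = 9.000
te_Pilot data = (3 + 4·4 + 17)/6 = 36/6 = 6; σ²_Pilot data = ((17−3)/6)² = 5.444
te_Data collection = (7 + 4·9 + 17)/6 = 60/6 = 10; σ²_Data collection = ((17−7)/6)² = 2.778
te_Data cleaning = (7 + 4·13 + 19)/6 = 78/6 = 13; σ²_Data cleaning = ((19−7)/6)² = 4.000
te_Analysis = (1 + 4·6 + 11)/6 = 36/6 = 6; σ²_Analysis = ((11−1)/6)² = 2.778
te_Draft manuscript = (3 + 4·5 + 13)/6 = 36/6 = 6; σ²_Draft manuscript = ((13−3)/6)² = 2.778
te_Internal review = (2 + 4·6 + 10)/6 = 36/6 = 6; σ²_Internal review = ((10−2)/6)² = 1.778
te_Submission = (5 + 4·7 + 15)/6 = 48/6 = 8; σ²_Submission = ((15−5)/6)² = 2.778

Forward pass:
ES_Recruitment = 0; EF_Recruitment = 4
ES_Instrument calibration = 0; EF_Instrument calibration = 8
ES_Pilot data = 0; EF_Pilot data = 6
ES_Data collection = 0; EF_Data collection = 10
ES_Data cleaning = max(EF_Pilot data=6, EF_Data collection=10) = 10; EF_Data cleaning = 10+13 = 23
ES_Analysis = 10; EF_Analysis = 10+6 = 16
ES_Draft manuscript = max(EF_Recruitment=4, EF_Pilot data=6) = 6; EF_Draft manuscript = 6+6 = 12
ES_Internal review = 10; EF_Internal review = 10+6 = 16
ES_Submission = max(EF_Recruitment=4, EF_Instrument calibration=8, EF_Data cleaning=23, EF_Analysis=16, EF_Draft manuscript=12, EF_Internal review=16) = 23; EF_Submission = 23+8 = 31
Expected project duration μ = 31 weeks. Critical path: Data collection → Data cleaning → Submission.

Variances on critical path: σ²_Data collection=2.778, σ²_Data cleaning=4.000, σ²_Submission=2.778.
Largest is σ²_Data cleaning = 4.000.

Data cleaning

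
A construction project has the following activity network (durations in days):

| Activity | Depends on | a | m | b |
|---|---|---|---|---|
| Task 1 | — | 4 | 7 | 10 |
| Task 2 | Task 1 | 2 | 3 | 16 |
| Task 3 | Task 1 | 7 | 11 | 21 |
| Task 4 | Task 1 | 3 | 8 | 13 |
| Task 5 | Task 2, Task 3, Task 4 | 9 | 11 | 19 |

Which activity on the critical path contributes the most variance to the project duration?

Task 3

te_Task 1 = (4 + 4·7 + 10)/6 = 42/6 = 7; σ²_Task 1 = ((10−4)/6)² = 1.000
te_Task 2 = (2 + 4·3 + 16)/6 = 30/6 = 5; σ²_Task 2 = ((16−2)/6)² = 5.444
te_Task 3 = (7 + 4·11 + 21)/6 = 72/6 = 12; σ²_Task 3 = ((21−7)/6)² = 5.444
te_Task 4 = (3 + 4·8 + 13)/6 = 48/6 = 8; σ²_Task 4 = ((13−3)/6)² = 2.778
te_Task 5 = (9 + 4·11 + 19)/6 = 72/6 = 12; σ²_Task 5 = ((19−9)/6)² = 2.778

Forward pass:
ES_Task 1 = 0; EF_Task 1 = 7
ES_Task 2 = 7; EF_Task 2 = 7+5 = 12
ES_Task 3 = 7; EF_Task 3 = 7+12 = 19
ES_Task 4 = 7; EF_Task 4 = 7+8 = 15
ES_Task 5 = max(EF_Task 2=12, EF_Task 3=19, EF_Task 4=15) = 19; EF_Task 5 = 19+12 = 31
Expected project duration μ = 31 days. Critical path: Task 1 → Task 3 → Task 5.

Variances on critical path: σ²_Task 1=1.000, σ²_Task 3=5.444, σ²_Task 5=2.778.
Largest is σ²_Task 3 = 5.444.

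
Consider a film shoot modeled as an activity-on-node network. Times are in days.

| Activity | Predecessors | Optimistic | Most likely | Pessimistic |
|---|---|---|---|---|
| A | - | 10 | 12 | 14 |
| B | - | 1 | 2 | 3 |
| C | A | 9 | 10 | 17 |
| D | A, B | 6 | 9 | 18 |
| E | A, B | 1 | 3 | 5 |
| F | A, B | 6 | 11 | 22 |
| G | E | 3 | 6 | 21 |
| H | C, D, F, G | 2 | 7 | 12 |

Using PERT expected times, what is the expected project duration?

31 days

te_A = (10 + 4·12 + 14)/6 = 72/6 = 12
te_B = (1 + 4·2 + 3)/6 = 12/6 = 2
te_C = (9 + 4·10 + 17)/6 = 66/6 = 11
te_D = (6 + 4·9 + 18)/6 = 60/6 = 10
te_E = (1 + 4·3 + 5)/6 = 18/6 = 3
te_F = (6 + 4·11 + 22)/6 = 72/6 = 12
te_G = (3 + 4·6 + 21)/6 = 48/6 = 8
te_H = (2 + 4·7 + 12)/6 = 42/6 = 7

Forward pass:
ES_A = 0; EF_A = 12
ES_B = 0; EF_B = 2
ES_C = 12; EF_C = 12+11 = 23
ES_D = max(EF_A=12, EF_B=2) = 12; EF_D = 12+10 = 22
ES_E = max(EF_A=12, EF_B=2) = 12; EF_E = 12+3 = 15
ES_F = max(EF_A=12, EF_B=2) = 12; EF_F = 12+12 = 24
ES_G = 15; EF_G = 15+8 = 23
ES_H = max(EF_C=23, EF_D=22, EF_F=24, EF_G=23) = 24; EF_H = 24+7 = 31
Expected project duration μ = 31 days. Critical path: A → F → H.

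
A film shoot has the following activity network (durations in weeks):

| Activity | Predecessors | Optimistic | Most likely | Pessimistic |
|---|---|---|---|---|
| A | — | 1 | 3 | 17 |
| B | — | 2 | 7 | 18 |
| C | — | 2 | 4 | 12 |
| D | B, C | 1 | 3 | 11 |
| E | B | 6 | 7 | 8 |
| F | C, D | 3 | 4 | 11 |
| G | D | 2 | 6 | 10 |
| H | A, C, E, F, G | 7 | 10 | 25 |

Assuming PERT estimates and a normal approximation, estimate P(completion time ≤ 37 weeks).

0.938

te_A = (1 + 4·3 + 17)/6 = 30/6 = 5; σ²_A = ((17−1)/6)² = 7.111
te_B = (2 + 4·7 + 18)/6 = 48/6 = 8; σ²_B = ((18−2)/6)² = 7.111
te_C = (2 + 4·4 + 12)/6 = 30/6 = 5; σ²_C = ((12−2)/6)² = 2.778
te_D = (1 + 4·3 + 11)/6 = 24/6 = 4; σ²_D = ((11−1)/6)² = 2.778
te_E = (6 + 4·7 + 8)/6 = 42/6 = 7; σ²_E = ((8−6)/6)² = 0.111
te_F = (3 + 4·4 + 11)/6 = 30/6 = 5; σ²_F = ((11−3)/6)² = 1.778
te_G = (2 + 4·6 + 10)/6 = 36/6 = 6; σ²_G = ((10−2)/6)² = 1.778
te_H = (7 + 4·10 + 25)/6 = 72/6 = 12; σ²_H = ((25−7)/6)² = 9.000

Forward pass:
ES_A = 0; EF_A = 5
ES_B = 0; EF_B = 8
ES_C = 0; EF_C = 5
ES_D = max(EF_B=8, EF_C=5) = 8; EF_D = 8+4 = 12
ES_E = 8; EF_E = 8+7 = 15
ES_F = max(EF_C=5, EF_D=12) = 12; EF_F = 12+5 = 17
ES_G = 12; EF_G = 12+6 = 18
ES_H = max(EF_A=5, EF_C=5, EF_E=15, EF_F=17, EF_G=18) = 18; EF_H = 18+12 = 30
Expected project duration μ = 30 weeks. Critical path: B → D → G → H.

Variance along critical path = 7.111 + 2.778 + 1.778 + 9.000 = 20.667; σ = √20.667 = 4.546 weeks.
Z = (37 − 30) / 4.546 = 1.540
P(T ≤ 37) = Φ(1.540) ≈ 0.938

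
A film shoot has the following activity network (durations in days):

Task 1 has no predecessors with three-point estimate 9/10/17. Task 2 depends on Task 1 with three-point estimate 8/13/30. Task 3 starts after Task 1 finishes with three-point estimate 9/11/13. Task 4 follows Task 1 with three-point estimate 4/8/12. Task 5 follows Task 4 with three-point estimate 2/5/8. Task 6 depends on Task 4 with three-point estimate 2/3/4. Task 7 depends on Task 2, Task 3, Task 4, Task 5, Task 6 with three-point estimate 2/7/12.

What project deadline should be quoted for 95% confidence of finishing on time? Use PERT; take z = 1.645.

40.0 days

te_Task 1 = (9 + 4·10 + 17)/6 = 66/6 = 11; σ²_Task 1 = ((17−9)/6)² = 1.778
te_Task 2 = (8 + 4·13 + 30)/6 = 90/6 = 15; σ²_Task 2 = ((30−8)/6)² = 13.444
te_Task 3 = (9 + 4·11 + 13)/6 = 66/6 = 11; σ²_Task 3 = ((13−9)/6)² = 0.444
te_Task 4 = (4 + 4·8 + 12)/6 = 48/6 = 8; σ²_Task 4 = ((12−4)/6)² = 1.778
te_Task 5 = (2 + 4·5 + 8)/6 = 30/6 = 5; σ²_Task 5 = ((8−2)/6)² = 1.000
te_Task 6 = (2 + 4·3 + 4)/6 = 18/6 = 3; σ²_Task 6 = ((4−2)/6)² = 0.111
te_Task 7 = (2 + 4·7 + 12)/6 = 42/6 = 7; σ²_Task 7 = ((12−2)/6)² = 2.778

Forward pass:
ES_Task 1 = 0; EF_Task 1 = 11
ES_Task 2 = 11; EF_Task 2 = 11+15 = 26
ES_Task 3 = 11; EF_Task 3 = 11+11 = 22
ES_Task 4 = 11; EF_Task 4 = 11+8 = 19
ES_Task 5 = 19; EF_Task 5 = 19+5 = 24
ES_Task 6 = 19; EF_Task 6 = 19+3 = 22
ES_Task 7 = max(EF_Task 2=26, EF_Task 3=22, EF_Task 4=19, EF_Task 5=24, EF_Task 6=22) = 26; EF_Task 7 = 26+7 = 33
Expected project duration μ = 33 days. Critical path: Task 1 → Task 2 → Task 7.

Variance along critical path = 1.778 + 13.444 + 2.778 = 18.000; σ = 4.243 days.
D = μ + z·σ = 33 + 1.645·4.243 = 40.0 days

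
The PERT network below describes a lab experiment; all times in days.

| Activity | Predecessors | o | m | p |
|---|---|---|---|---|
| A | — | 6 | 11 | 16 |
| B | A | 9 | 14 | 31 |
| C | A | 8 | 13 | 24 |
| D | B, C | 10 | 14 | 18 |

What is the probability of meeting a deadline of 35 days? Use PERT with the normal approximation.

0.079

te_A = (6 + 4·11 + 16)/6 = 66/6 = 11; σ²_A = ((16−6)/6)² = 2.778
te_B = (9 + 4·14 + 31)/6 = 96/6 = 16; σ²_B = ((31−9)/6)² = 13.444
te_C = (8 + 4·13 + 24)/6 = 84/6 = 14; σ²_C = ((24−8)/6)² = 7.111
te_D = (10 + 4·14 + 18)/6 = 84/6 = 14; σ²_D = ((18−10)/6)² = 1.778

Forward pass:
ES_A = 0; EF_A = 11
ES_B = 11; EF_B = 11+16 = 27
ES_C = 11; EF_C = 11+14 = 25
ES_D = max(EF_B=27, EF_C=25) = 27; EF_D = 27+14 = 41
Expected project duration μ = 41 days. Critical path: A → B → D.

Variance along critical path = 2.778 + 13.444 + 1.778 = 18.000; σ = √18.000 = 4.243 days.
Z = (35 − 41) / 4.243 = -1.414
P(T ≤ 35) = Φ(-1.414) ≈ 0.079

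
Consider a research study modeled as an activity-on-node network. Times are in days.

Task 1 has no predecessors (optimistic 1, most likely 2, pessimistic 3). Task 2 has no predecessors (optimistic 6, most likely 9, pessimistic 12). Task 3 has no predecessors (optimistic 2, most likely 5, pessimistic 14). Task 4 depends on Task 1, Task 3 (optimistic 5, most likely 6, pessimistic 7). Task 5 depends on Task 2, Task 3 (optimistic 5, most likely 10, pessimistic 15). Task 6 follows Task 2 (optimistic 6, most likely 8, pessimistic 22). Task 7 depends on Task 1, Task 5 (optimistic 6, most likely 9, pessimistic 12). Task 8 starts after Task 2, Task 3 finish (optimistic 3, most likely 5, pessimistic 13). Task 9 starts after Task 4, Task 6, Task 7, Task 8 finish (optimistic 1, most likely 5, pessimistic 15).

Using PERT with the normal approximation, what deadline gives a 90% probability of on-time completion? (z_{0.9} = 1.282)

te_Task 1 = (1 + 4·2 + 3)/6 = 12/6 = 2; σ²_Task 1 = ((3−1)/6)² = 0.111
te_Task 2 = (6 + 4·9 + 12)/6 = 54/6 = 9; σ²_Task 2 = ((12−6)/6)² = 1.000
te_Task 3 = (2 + 4·5 + 14)/6 = 36/6 = 6; σ²_Task 3 = ((14−2)/6)² = 4.000
te_Task 4 = (5 + 4·6 + 7)/6 = 36/6 = 6; σ²_Task 4 = ((7−5)/6)² = 0.111
te_Task 5 = (5 + 4·10 + 15)/6 = 60/6 = 10; σ²_Task 5 = ((15−5)/6)² = 2.778
te_Task 6 = (6 + 4·8 + 22)/6 = 60/6 = 10; σ²_Task 6 = ((22−6)/6)² = 7.111
te_Task 7 = (6 + 4·9 + 12)/6 = 54/6 = 9; σ²_Task 7 = ((12−6)/6)² = 1.000
te_Task 8 = (3 + 4·5 + 13)/6 = 36/6 = 6; σ²_Task 8 = ((13−3)/6)² = 2.778
te_Task 9 = (1 + 4·5 + 15)/6 = 36/6 = 6; σ²_Task 9 = ((15−1)/6)² = 5.444

Forward pass:
ES_Task 1 = 0; EF_Task 1 = 2
ES_Task 2 = 0; EF_Task 2 = 9
ES_Task 3 = 0; EF_Task 3 = 6
ES_Task 4 = max(EF_Task 1=2, EF_Task 3=6) = 6; EF_Task 4 = 6+6 = 12
ES_Task 5 = max(EF_Task 2=9, EF_Task 3=6) = 9; EF_Task 5 = 9+10 = 19
ES_Task 6 = 9; EF_Task 6 = 9+10 = 19
ES_Task 7 = max(EF_Task 1=2, EF_Task 5=19) = 19; EF_Task 7 = 19+9 = 28
ES_Task 8 = max(EF_Task 2=9, EF_Task 3=6) = 9; EF_Task 8 = 9+6 = 15
ES_Task 9 = max(EF_Task 4=12, EF_Task 6=19, EF_Task 7=28, EF_Task 8=15) = 28; EF_Task 9 = 28+6 = 34
Expected project duration μ = 34 days. Critical path: Task 2 → Task 5 → Task 7 → Task 9.

Variance along critical path = 1.000 + 2.778 + 1.000 + 5.444 = 10.222; σ = 3.197 days.
D = μ + z·σ = 34 + 1.282·3.197 = 38.1 days

38.1 days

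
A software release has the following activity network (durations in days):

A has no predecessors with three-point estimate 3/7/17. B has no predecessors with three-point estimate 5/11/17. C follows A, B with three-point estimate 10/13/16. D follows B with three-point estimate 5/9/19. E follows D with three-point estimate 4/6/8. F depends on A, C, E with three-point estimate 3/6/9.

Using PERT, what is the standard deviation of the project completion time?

3.30 days

te_A = (3 + 4·7 + 17)/6 = 48/6 = 8; σ²_A = ((17−3)/6)² = 5.444
te_B = (5 + 4·11 + 17)/6 = 66/6 = 11; σ²_B = ((17−5)/6)² = 4.000
te_C = (10 + 4·13 + 16)/6 = 78/6 = 13; σ²_C = ((16−10)/6)² = 1.000
te_D = (5 + 4·9 + 19)/6 = 60/6 = 10; σ²_D = ((19−5)/6)² = 5.444
te_E = (4 + 4·6 + 8)/6 = 36/6 = 6; σ²_E = ((8−4)/6)² = 0.444
te_F = (3 + 4·6 + 9)/6 = 36/6 = 6; σ²_F = ((9−3)/6)² = 1.000

Forward pass:
ES_A = 0; EF_A = 8
ES_B = 0; EF_B = 11
ES_C = max(EF_A=8, EF_B=11) = 11; EF_C = 11+13 = 24
ES_D = 11; EF_D = 11+10 = 21
ES_E = 21; EF_E = 21+6 = 27
ES_F = max(EF_A=8, EF_C=24, EF_E=27) = 27; EF_F = 27+6 = 33
Expected project duration μ = 33 days. Critical path: B → D → E → F.

Variance along critical path = 4.000 + 5.444 + 0.444 + 1.000 = 10.889
σ = √10.889 = 3.300 days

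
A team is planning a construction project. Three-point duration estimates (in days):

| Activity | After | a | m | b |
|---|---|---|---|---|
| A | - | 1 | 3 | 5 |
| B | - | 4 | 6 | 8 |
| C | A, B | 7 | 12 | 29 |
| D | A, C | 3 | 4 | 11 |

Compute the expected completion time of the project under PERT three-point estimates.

25 days

te_A = (1 + 4·3 + 5)/6 = 18/6 = 3
te_B = (4 + 4·6 + 8)/6 = 36/6 = 6
te_C = (7 + 4·12 + 29)/6 = 84/6 = 14
te_D = (3 + 4·4 + 11)/6 = 30/6 = 5

Forward pass:
ES_A = 0; EF_A = 3
ES_B = 0; EF_B = 6
ES_C = max(EF_A=3, EF_B=6) = 6; EF_C = 6+14 = 20
ES_D = max(EF_A=3, EF_C=20) = 20; EF_D = 20+5 = 25
Expected project duration μ = 25 days. Critical path: B → C → D.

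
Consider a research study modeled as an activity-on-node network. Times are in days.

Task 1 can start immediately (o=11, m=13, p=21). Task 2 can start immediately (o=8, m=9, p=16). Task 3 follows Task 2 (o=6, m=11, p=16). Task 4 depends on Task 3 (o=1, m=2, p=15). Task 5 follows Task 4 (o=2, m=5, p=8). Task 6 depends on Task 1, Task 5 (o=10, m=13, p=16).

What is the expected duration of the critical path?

te_Task 1 = (11 + 4·13 + 21)/6 = 84/6 = 14
te_Task 2 = (8 + 4·9 + 16)/6 = 60/6 = 10
te_Task 3 = (6 + 4·11 + 16)/6 = 66/6 = 11
te_Task 4 = (1 + 4·2 + 15)/6 = 24/6 = 4
te_Task 5 = (2 + 4·5 + 8)/6 = 30/6 = 5
te_Task 6 = (10 + 4·13 + 16)/6 = 78/6 = 13

Forward pass:
ES_Task 1 = 0; EF_Task 1 = 14
ES_Task 2 = 0; EF_Task 2 = 10
ES_Task 3 = 10; EF_Task 3 = 10+11 = 21
ES_Task 4 = 21; EF_Task 4 = 21+4 = 25
ES_Task 5 = 25; EF_Task 5 = 25+5 = 30
ES_Task 6 = max(EF_Task 1=14, EF_Task 5=30) = 30; EF_Task 6 = 30+13 = 43
Expected project duration μ = 43 days. Critical path: Task 2 → Task 3 → Task 4 → Task 5 → Task 6.

43 days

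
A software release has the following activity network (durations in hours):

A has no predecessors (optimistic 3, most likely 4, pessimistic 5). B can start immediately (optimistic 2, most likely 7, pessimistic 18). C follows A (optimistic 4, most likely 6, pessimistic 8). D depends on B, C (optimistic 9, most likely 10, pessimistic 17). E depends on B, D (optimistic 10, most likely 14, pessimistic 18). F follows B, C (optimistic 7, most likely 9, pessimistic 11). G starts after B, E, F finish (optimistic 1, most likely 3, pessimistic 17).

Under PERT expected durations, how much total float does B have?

te_A = (3 + 4·4 + 5)/6 = 24/6 = 4
te_B = (2 + 4·7 + 18)/6 = 48/6 = 8
te_C = (4 + 4·6 + 8)/6 = 36/6 = 6
te_D = (9 + 4·10 + 17)/6 = 66/6 = 11
te_E = (10 + 4·14 + 18)/6 = 84/6 = 14
te_F = (7 + 4·9 + 11)/6 = 54/6 = 9
te_G = (1 + 4·3 + 17)/6 = 30/6 = 5

Forward pass:
ES_A = 0; EF_A = 4
ES_B = 0; EF_B = 8
ES_C = 4; EF_C = 4+6 = 10
ES_D = max(EF_B=8, EF_C=10) = 10; EF_D = 10+11 = 21
ES_E = max(EF_B=8, EF_D=21) = 21; EF_E = 21+14 = 35
ES_F = max(EF_B=8, EF_C=10) = 10; EF_F = 10+9 = 19
ES_G = max(EF_B=8, EF_E=35, EF_F=19) = 35; EF_G = 35+5 = 40
Expected project duration μ = 40 hours. Critical path: A → C → D → E → G.

Backward pass:
LF_G = 40; LS_G = 40−5 = 35
LF_F = LS_G = 35; LS_F = 35−9 = 26
LF_E = LS_G = 35; LS_E = 35−14 = 21
LF_D = LS_E = 21; LS_D = 21−11 = 10
LF_C = min(LS_D=10, LS_F=26) = 10; LS_C = 10−6 = 4
LF_B = min(LS_D=10, LS_E=21, LS_F=26, LS_G=35) = 10; LS_B = 10−8 = 2
LF_A = LS_C = 4; LS_A = 4−4 = 0
Slack_B = LS_B − ES_B = 2 − 0 = 2

2 hours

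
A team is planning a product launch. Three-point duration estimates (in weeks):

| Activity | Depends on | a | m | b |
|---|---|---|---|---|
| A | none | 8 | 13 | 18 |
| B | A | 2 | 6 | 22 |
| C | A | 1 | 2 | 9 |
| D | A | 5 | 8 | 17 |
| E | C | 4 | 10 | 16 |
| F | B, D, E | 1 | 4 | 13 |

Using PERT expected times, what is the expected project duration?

31 weeks

te_A = (8 + 4·13 + 18)/6 = 78/6 = 13
te_B = (2 + 4·6 + 22)/6 = 48/6 = 8
te_C = (1 + 4·2 + 9)/6 = 18/6 = 3
te_D = (5 + 4·8 + 17)/6 = 54/6 = 9
te_E = (4 + 4·10 + 16)/6 = 60/6 = 10
te_F = (1 + 4·4 + 13)/6 = 30/6 = 5

Forward pass:
ES_A = 0; EF_A = 13
ES_B = 13; EF_B = 13+8 = 21
ES_C = 13; EF_C = 13+3 = 16
ES_D = 13; EF_D = 13+9 = 22
ES_E = 16; EF_E = 16+10 = 26
ES_F = max(EF_B=21, EF_D=22, EF_E=26) = 26; EF_F = 26+5 = 31
Expected project duration μ = 31 weeks. Critical path: A → C → E → F.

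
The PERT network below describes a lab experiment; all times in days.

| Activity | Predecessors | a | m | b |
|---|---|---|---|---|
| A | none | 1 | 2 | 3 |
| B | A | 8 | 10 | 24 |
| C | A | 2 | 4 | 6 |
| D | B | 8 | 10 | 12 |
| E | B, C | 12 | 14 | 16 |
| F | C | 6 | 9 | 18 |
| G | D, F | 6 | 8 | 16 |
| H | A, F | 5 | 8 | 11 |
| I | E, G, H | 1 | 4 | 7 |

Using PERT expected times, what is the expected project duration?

37 days

te_A = (1 + 4·2 + 3)/6 = 12/6 = 2
te_B = (8 + 4·10 + 24)/6 = 72/6 = 12
te_C = (2 + 4·4 + 6)/6 = 24/6 = 4
te_D = (8 + 4·10 + 12)/6 = 60/6 = 10
te_E = (12 + 4·14 + 16)/6 = 84/6 = 14
te_F = (6 + 4·9 + 18)/6 = 60/6 = 10
te_G = (6 + 4·8 + 16)/6 = 54/6 = 9
te_H = (5 + 4·8 + 11)/6 = 48/6 = 8
te_I = (1 + 4·4 + 7)/6 = 24/6 = 4

Forward pass:
ES_A = 0; EF_A = 2
ES_B = 2; EF_B = 2+12 = 14
ES_C = 2; EF_C = 2+4 = 6
ES_D = 14; EF_D = 14+10 = 24
ES_E = max(EF_B=14, EF_C=6) = 14; EF_E = 14+14 = 28
ES_F = 6; EF_F = 6+10 = 16
ES_G = max(EF_D=24, EF_F=16) = 24; EF_G = 24+9 = 33
ES_H = max(EF_A=2, EF_F=16) = 16; EF_H = 16+8 = 24
ES_I = max(EF_E=28, EF_G=33, EF_H=24) = 33; EF_I = 33+4 = 37
Expected project duration μ = 37 days. Critical path: A → B → D → G → I.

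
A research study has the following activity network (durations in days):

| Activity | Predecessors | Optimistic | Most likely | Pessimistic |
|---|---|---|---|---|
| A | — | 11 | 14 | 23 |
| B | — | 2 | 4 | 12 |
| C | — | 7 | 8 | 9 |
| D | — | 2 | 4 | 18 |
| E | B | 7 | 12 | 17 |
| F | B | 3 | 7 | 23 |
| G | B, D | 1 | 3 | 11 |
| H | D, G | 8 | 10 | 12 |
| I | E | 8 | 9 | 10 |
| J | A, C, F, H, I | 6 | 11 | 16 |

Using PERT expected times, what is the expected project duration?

37 days

te_A = (11 + 4·14 + 23)/6 = 90/6 = 15
te_B = (2 + 4·4 + 12)/6 = 30/6 = 5
te_C = (7 + 4·8 + 9)/6 = 48/6 = 8
te_D = (2 + 4·4 + 18)/6 = 36/6 = 6
te_E = (7 + 4·12 + 17)/6 = 72/6 = 12
te_F = (3 + 4·7 + 23)/6 = 54/6 = 9
te_G = (1 + 4·3 + 11)/6 = 24/6 = 4
te_H = (8 + 4·10 + 12)/6 = 60/6 = 10
te_I = (8 + 4·9 + 10)/6 = 54/6 = 9
te_J = (6 + 4·11 + 16)/6 = 66/6 = 11

Forward pass:
ES_A = 0; EF_A = 15
ES_B = 0; EF_B = 5
ES_C = 0; EF_C = 8
ES_D = 0; EF_D = 6
ES_E = 5; EF_E = 5+12 = 17
ES_F = 5; EF_F = 5+9 = 14
ES_G = max(EF_B=5, EF_D=6) = 6; EF_G = 6+4 = 10
ES_H = max(EF_D=6, EF_G=10) = 10; EF_H = 10+10 = 20
ES_I = 17; EF_I = 17+9 = 26
ES_J = max(EF_A=15, EF_C=8, EF_F=14, EF_H=20, EF_I=26) = 26; EF_J = 26+11 = 37
Expected project duration μ = 37 days. Critical path: B → E → I → J.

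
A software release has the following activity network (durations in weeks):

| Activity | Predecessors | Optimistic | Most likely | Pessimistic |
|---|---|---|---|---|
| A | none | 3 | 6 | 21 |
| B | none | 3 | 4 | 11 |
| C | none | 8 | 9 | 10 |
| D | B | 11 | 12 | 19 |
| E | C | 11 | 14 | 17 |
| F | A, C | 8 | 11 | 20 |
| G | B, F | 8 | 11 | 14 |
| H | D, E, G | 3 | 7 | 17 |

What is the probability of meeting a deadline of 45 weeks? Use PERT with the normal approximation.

0.938

te_A = (3 + 4·6 + 21)/6 = 48/6 = 8; σ²_A = ((21−3)/6)² = 9.000
te_B = (3 + 4·4 + 11)/6 = 30/6 = 5; σ²_B = ((11−3)/6)² = 1.778
te_C = (8 + 4·9 + 10)/6 = 54/6 = 9; σ²_C = ((10−8)/6)² = 0.111
te_D = (11 + 4·12 + 19)/6 = 78/6 = 13; σ²_D = ((19−11)/6)² = 1.778
te_E = (11 + 4·14 + 17)/6 = 84/6 = 14; σ²_E = ((17−11)/6)² = 1.000
te_F = (8 + 4·11 + 20)/6 = 72/6 = 12; σ²_F = ((20−8)/6)² = 4.000
te_G = (8 + 4·11 + 14)/6 = 66/6 = 11; σ²_G = ((14−8)/6)² = 1.000
te_H = (3 + 4·7 + 17)/6 = 48/6 = 8; σ²_H = ((17−3)/6)² = 5.444

Forward pass:
ES_A = 0; EF_A = 8
ES_B = 0; EF_B = 5
ES_C = 0; EF_C = 9
ES_D = 5; EF_D = 5+13 = 18
ES_E = 9; EF_E = 9+14 = 23
ES_F = max(EF_A=8, EF_C=9) = 9; EF_F = 9+12 = 21
ES_G = max(EF_B=5, EF_F=21) = 21; EF_G = 21+11 = 32
ES_H = max(EF_D=18, EF_E=23, EF_G=32) = 32; EF_H = 32+8 = 40
Expected project duration μ = 40 weeks. Critical path: C → F → G → H.

Variance along critical path = 0.111 + 4.000 + 1.000 + 5.444 = 10.556; σ = √10.556 = 3.249 weeks.
Z = (45 − 40) / 3.249 = 1.539
P(T ≤ 45) = Φ(1.539) ≈ 0.938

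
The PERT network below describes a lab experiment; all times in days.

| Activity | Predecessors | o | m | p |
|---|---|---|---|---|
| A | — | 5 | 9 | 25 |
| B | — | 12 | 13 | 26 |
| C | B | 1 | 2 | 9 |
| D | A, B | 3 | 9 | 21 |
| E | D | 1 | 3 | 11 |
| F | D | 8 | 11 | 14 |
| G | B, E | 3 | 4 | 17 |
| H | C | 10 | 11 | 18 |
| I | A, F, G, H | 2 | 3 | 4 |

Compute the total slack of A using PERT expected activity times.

te_A = (5 + 4·9 + 25)/6 = 66/6 = 11
te_B = (12 + 4·13 + 26)/6 = 90/6 = 15
te_C = (1 + 4·2 + 9)/6 = 18/6 = 3
te_D = (3 + 4·9 + 21)/6 = 60/6 = 10
te_E = (1 + 4·3 + 11)/6 = 24/6 = 4
te_F = (8 + 4·11 + 14)/6 = 66/6 = 11
te_G = (3 + 4·4 + 17)/6 = 36/6 = 6
te_H = (10 + 4·11 + 18)/6 = 72/6 = 12
te_I = (2 + 4·3 + 4)/6 = 18/6 = 3

Forward pass:
ES_A = 0; EF_A = 11
ES_B = 0; EF_B = 15
ES_C = 15; EF_C = 15+3 = 18
ES_D = max(EF_A=11, EF_B=15) = 15; EF_D = 15+10 = 25
ES_E = 25; EF_E = 25+4 = 29
ES_F = 25; EF_F = 25+11 = 36
ES_G = max(EF_B=15, EF_E=29) = 29; EF_G = 29+6 = 35
ES_H = 18; EF_H = 18+12 = 30
ES_I = max(EF_A=11, EF_F=36, EF_G=35, EF_H=30) = 36; EF_I = 36+3 = 39
Expected project duration μ = 39 days. Critical path: B → D → F → I.

Backward pass:
LF_I = 39; LS_I = 39−3 = 36
LF_H = LS_I = 36; LS_H = 36−12 = 24
LF_G = LS_I = 36; LS_G = 36−6 = 30
LF_F = LS_I = 36; LS_F = 36−11 = 25
LF_E = LS_G = 30; LS_E = 30−4 = 26
LF_D = min(LS_E=26, LS_F=25) = 25; LS_D = 25−10 = 15
LF_C = LS_H = 24; LS_C = 24−3 = 21
LF_B = min(LS_C=21, LS_D=15, LS_G=30) = 15; LS_B = 15−15 = 0
LF_A = min(LS_D=15, LS_I=36) = 15; LS_A = 15−11 = 4
Slack_A = LS_A − ES_A = 4 − 0 = 4

4 days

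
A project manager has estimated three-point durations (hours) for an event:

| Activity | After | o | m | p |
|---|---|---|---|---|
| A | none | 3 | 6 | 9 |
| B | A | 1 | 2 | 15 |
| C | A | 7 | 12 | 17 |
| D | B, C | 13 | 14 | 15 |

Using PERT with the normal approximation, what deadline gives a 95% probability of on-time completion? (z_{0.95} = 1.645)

te_A = (3 + 4·6 + 9)/6 = 36/6 = 6; σ²_A = ((9−3)/6)² = 1.000
te_B = (1 + 4·2 + 15)/6 = 24/6 = 4; σ²_B = ((15−1)/6)² = 5.444
te_C = (7 + 4·12 + 17)/6 = 72/6 = 12; σ²_C = ((17−7)/6)² = 2.778
te_D = (13 + 4·14 + 15)/6 = 84/6 = 14; σ²_D = ((15−13)/6)² = 0.111

Forward pass:
ES_A = 0; EF_A = 6
ES_B = 6; EF_B = 6+4 = 10
ES_C = 6; EF_C = 6+12 = 18
ES_D = max(EF_B=10, EF_C=18) = 18; EF_D = 18+14 = 32
Expected project duration μ = 32 hours. Critical path: A → C → D.

Variance along critical path = 1.000 + 2.778 + 0.111 = 3.889; σ = 1.972 hours.
D = μ + z·σ = 32 + 1.645·1.972 = 35.2 hours

35.2 hours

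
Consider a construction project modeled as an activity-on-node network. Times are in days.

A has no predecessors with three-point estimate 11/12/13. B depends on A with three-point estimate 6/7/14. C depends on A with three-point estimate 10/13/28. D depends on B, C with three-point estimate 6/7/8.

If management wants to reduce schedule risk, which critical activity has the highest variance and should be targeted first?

te_A = (11 + 4·12 + 13)/6 = 72/6 = 12; σ²_A = ((13−11)/6)² = 0.111
te_B = (6 + 4·7 + 14)/6 = 48/6 = 8; σ²_B = ((14−6)/6)² = 1.778
te_C = (10 + 4·13 + 28)/6 = 90/6 = 15; σ²_C = ((28−10)/6)² = 9.000
te_D = (6 + 4·7 + 8)/6 = 42/6 = 7; σ²_D = ((8−6)/6)² = 0.111

Forward pass:
ES_A = 0; EF_A = 12
ES_B = 12; EF_B = 12+8 = 20
ES_C = 12; EF_C = 12+15 = 27
ES_D = max(EF_B=20, EF_C=27) = 27; EF_D = 27+7 = 34
Expected project duration μ = 34 days. Critical path: A → C → D.

Variances on critical path: σ²_A=0.111, σ²_C=9.000, σ²_D=0.111.
Largest is σ²_C = 9.000.

C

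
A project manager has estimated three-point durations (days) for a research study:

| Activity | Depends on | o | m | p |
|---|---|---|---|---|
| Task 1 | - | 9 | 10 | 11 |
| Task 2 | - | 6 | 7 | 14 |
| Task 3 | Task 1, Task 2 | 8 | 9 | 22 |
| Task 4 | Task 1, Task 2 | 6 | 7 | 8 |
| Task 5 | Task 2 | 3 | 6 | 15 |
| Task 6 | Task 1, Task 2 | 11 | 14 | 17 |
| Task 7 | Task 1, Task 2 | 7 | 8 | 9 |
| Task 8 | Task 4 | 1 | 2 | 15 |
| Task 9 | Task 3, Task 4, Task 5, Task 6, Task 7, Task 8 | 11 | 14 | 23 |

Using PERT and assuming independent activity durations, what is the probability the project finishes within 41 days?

0.812

te_Task 1 = (9 + 4·10 + 11)/6 = 60/6 = 10; σ²_Task 1 = ((11−9)/6)² = 0.111
te_Task 2 = (6 + 4·7 + 14)/6 = 48/6 = 8; σ²_Task 2 = ((14−6)/6)² = 1.778
te_Task 3 = (8 + 4·9 + 22)/6 = 66/6 = 11; σ²_Task 3 = ((22−8)/6)² = 5.444
te_Task 4 = (6 + 4·7 + 8)/6 = 42/6 = 7; σ²_Task 4 = ((8−6)/6)² = 0.111
te_Task 5 = (3 + 4·6 + 15)/6 = 42/6 = 7; σ²_Task 5 = ((15−3)/6)² = 4.000
te_Task 6 = (11 + 4·14 + 17)/6 = 84/6 = 14; σ²_Task 6 = ((17−11)/6)² = 1.000
te_Task 7 = (7 + 4·8 + 9)/6 = 48/6 = 8; σ²_Task 7 = ((9−7)/6)² = 0.111
te_Task 8 = (1 + 4·2 + 15)/6 = 24/6 = 4; σ²_Task 8 = ((15−1)/6)² = 5.444
te_Task 9 = (11 + 4·14 + 23)/6 = 90/6 = 15; σ²_Task 9 = ((23−11)/6)² = 4.000

Forward pass:
ES_Task 1 = 0; EF_Task 1 = 10
ES_Task 2 = 0; EF_Task 2 = 8
ES_Task 3 = max(EF_Task 1=10, EF_Task 2=8) = 10; EF_Task 3 = 10+11 = 21
ES_Task 4 = max(EF_Task 1=10, EF_Task 2=8) = 10; EF_Task 4 = 10+7 = 17
ES_Task 5 = 8; EF_Task 5 = 8+7 = 15
ES_Task 6 = max(EF_Task 1=10, EF_Task 2=8) = 10; EF_Task 6 = 10+14 = 24
ES_Task 7 = max(EF_Task 1=10, EF_Task 2=8) = 10; EF_Task 7 = 10+8 = 18
ES_Task 8 = 17; EF_Task 8 = 17+4 = 21
ES_Task 9 = max(EF_Task 3=21, EF_Task 4=17, EF_Task 5=15, EF_Task 6=24, EF_Task 7=18, EF_Task 8=21) = 24; EF_Task 9 = 24+15 = 39
Expected project duration μ = 39 days. Critical path: Task 1 → Task 6 → Task 9.

Variance along critical path = 0.111 + 1.000 + 4.000 = 5.111; σ = √5.111 = 2.261 days.
Z = (41 − 39) / 2.261 = 0.885
P(T ≤ 41) = Φ(0.885) ≈ 0.812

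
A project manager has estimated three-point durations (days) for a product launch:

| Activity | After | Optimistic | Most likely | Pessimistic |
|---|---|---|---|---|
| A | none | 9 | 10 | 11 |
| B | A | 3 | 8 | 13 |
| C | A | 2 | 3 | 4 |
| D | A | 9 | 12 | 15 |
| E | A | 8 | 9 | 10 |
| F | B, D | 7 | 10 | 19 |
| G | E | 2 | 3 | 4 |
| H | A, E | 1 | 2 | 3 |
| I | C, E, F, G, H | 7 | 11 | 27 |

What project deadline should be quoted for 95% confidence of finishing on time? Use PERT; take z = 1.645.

52.6 days

te_A = (9 + 4·10 + 11)/6 = 60/6 = 10; σ²_A = ((11−9)/6)² = 0.111
te_B = (3 + 4·8 + 13)/6 = 48/6 = 8; σ²_B = ((13−3)/6)² = 2.778
te_C = (2 + 4·3 + 4)/6 = 18/6 = 3; σ²_C = ((4−2)/6)² = 0.111
te_D = (9 + 4·12 + 15)/6 = 72/6 = 12; σ²_D = ((15−9)/6)² = 1.000
te_E = (8 + 4·9 + 10)/6 = 54/6 = 9; σ²_E = ((10−8)/6)² = 0.111
te_F = (7 + 4·10 + 19)/6 = 66/6 = 11; σ²_F = ((19−7)/6)² = 4.000
te_G = (2 + 4·3 + 4)/6 = 18/6 = 3; σ²_G = ((4−2)/6)² = 0.111
te_H = (1 + 4·2 + 3)/6 = 12/6 = 2; σ²_H = ((3−1)/6)² = 0.111
te_I = (7 + 4·11 + 27)/6 = 78/6 = 13; σ²_I = ((27−7)/6)² = 11.111

Forward pass:
ES_A = 0; EF_A = 10
ES_B = 10; EF_B = 10+8 = 18
ES_C = 10; EF_C = 10+3 = 13
ES_D = 10; EF_D = 10+12 = 22
ES_E = 10; EF_E = 10+9 = 19
ES_F = max(EF_B=18, EF_D=22) = 22; EF_F = 22+11 = 33
ES_G = 19; EF_G = 19+3 = 22
ES_H = max(EF_A=10, EF_E=19) = 19; EF_H = 19+2 = 21
ES_I = max(EF_C=13, EF_E=19, EF_F=33, EF_G=22, EF_H=21) = 33; EF_I = 33+13 = 46
Expected project duration μ = 46 days. Critical path: A → D → F → I.

Variance along critical path = 0.111 + 1.000 + 4.000 + 11.111 = 16.222; σ = 4.028 days.
D = μ + z·σ = 46 + 1.645·4.028 = 52.6 days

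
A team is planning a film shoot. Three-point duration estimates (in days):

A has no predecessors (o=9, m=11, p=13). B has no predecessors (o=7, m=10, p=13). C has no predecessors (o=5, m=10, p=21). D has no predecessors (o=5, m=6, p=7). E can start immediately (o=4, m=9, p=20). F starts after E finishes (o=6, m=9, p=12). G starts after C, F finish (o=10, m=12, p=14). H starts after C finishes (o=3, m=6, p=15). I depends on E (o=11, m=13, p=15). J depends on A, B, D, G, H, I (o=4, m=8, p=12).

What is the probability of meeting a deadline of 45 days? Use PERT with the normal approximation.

te_A = (9 + 4·11 + 13)/6 = 66/6 = 11; σ²_A = ((13−9)/6)² = 0.444
te_B = (7 + 4·10 + 13)/6 = 60/6 = 10; σ²_B = ((13−7)/6)² = 1.000
te_C = (5 + 4·10 + 21)/6 = 66/6 = 11; σ²_C = ((21−5)/6)² = 7.111
te_D = (5 + 4·6 + 7)/6 = 36/6 = 6; σ²_D = ((7−5)/6)² = 0.111
te_E = (4 + 4·9 + 20)/6 = 60/6 = 10; σ²_E = ((20−4)/6)² = 7.111
te_F = (6 + 4·9 + 12)/6 = 54/6 = 9; σ²_F = ((12−6)/6)² = 1.000
te_G = (10 + 4·12 + 14)/6 = 72/6 = 12; σ²_G = ((14−10)/6)² = 0.444
te_H = (3 + 4·6 + 15)/6 = 42/6 = 7; σ²_H = ((15−3)/6)² = 4.000
te_I = (11 + 4·13 + 15)/6 = 78/6 = 13; σ²_I = ((15−11)/6)² = 0.444
te_J = (4 + 4·8 + 12)/6 = 48/6 = 8; σ²_J = ((12−4)/6)² = 1.778

Forward pass:
ES_A = 0; EF_A = 11
ES_B = 0; EF_B = 10
ES_C = 0; EF_C = 11
ES_D = 0; EF_D = 6
ES_E = 0; EF_E = 10
ES_F = 10; EF_F = 10+9 = 19
ES_G = max(EF_C=11, EF_F=19) = 19; EF_G = 19+12 = 31
ES_H = 11; EF_H = 11+7 = 18
ES_I = 10; EF_I = 10+13 = 23
ES_J = max(EF_A=11, EF_B=10, EF_D=6, EF_G=31, EF_H=18, EF_I=23) = 31; EF_J = 31+8 = 39
Expected project duration μ = 39 days. Critical path: E → F → G → J.

Variance along critical path = 7.111 + 1.000 + 0.444 + 1.778 = 10.333; σ = √10.333 = 3.215 days.
Z = (45 − 39) / 3.215 = 1.867
P(T ≤ 45) = Φ(1.867) ≈ 0.969

0.969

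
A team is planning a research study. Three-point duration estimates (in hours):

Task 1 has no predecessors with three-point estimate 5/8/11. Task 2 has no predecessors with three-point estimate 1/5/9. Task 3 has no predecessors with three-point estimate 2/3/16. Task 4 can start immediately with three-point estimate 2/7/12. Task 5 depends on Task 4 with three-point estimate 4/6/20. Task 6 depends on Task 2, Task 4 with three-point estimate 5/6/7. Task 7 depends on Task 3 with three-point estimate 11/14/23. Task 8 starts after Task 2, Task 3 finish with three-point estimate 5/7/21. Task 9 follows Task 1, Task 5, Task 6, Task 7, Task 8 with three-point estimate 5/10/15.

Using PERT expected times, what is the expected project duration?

te_Task 1 = (5 + 4·8 + 11)/6 = 48/6 = 8
te_Task 2 = (1 + 4·5 + 9)/6 = 30/6 = 5
te_Task 3 = (2 + 4·3 + 16)/6 = 30/6 = 5
te_Task 4 = (2 + 4·7 + 12)/6 = 42/6 = 7
te_Task 5 = (4 + 4·6 + 20)/6 = 48/6 = 8
te_Task 6 = (5 + 4·6 + 7)/6 = 36/6 = 6
te_Task 7 = (11 + 4·14 + 23)/6 = 90/6 = 15
te_Task 8 = (5 + 4·7 + 21)/6 = 54/6 = 9
te_Task 9 = (5 + 4·10 + 15)/6 = 60/6 = 10

Forward pass:
ES_Task 1 = 0; EF_Task 1 = 8
ES_Task 2 = 0; EF_Task 2 = 5
ES_Task 3 = 0; EF_Task 3 = 5
ES_Task 4 = 0; EF_Task 4 = 7
ES_Task 5 = 7; EF_Task 5 = 7+8 = 15
ES_Task 6 = max(EF_Task 2=5, EF_Task 4=7) = 7; EF_Task 6 = 7+6 = 13
ES_Task 7 = 5; EF_Task 7 = 5+15 = 20
ES_Task 8 = max(EF_Task 2=5, EF_Task 3=5) = 5; EF_Task 8 = 5+9 = 14
ES_Task 9 = max(EF_Task 1=8, EF_Task 5=15, EF_Task 6=13, EF_Task 7=20, EF_Task 8=14) = 20; EF_Task 9 = 20+10 = 30
Expected project duration μ = 30 hours. Critical path: Task 3 → Task 7 → Task 9.

30 hours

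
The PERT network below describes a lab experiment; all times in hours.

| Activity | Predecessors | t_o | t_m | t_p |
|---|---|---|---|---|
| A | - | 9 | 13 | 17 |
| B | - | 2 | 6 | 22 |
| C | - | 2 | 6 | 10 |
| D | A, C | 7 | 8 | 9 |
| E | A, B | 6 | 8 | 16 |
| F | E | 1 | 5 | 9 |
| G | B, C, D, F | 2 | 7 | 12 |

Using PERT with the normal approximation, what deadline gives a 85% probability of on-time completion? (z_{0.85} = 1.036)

37.1 hours

te_A = (9 + 4·13 + 17)/6 = 78/6 = 13; σ²_A = ((17−9)/6)² = 1.778
te_B = (2 + 4·6 + 22)/6 = 48/6 = 8; σ²_B = ((22−2)/6)² = 11.111
te_C = (2 + 4·6 + 10)/6 = 36/6 = 6; σ²_C = ((10−2)/6)² = 1.778
te_D = (7 + 4·8 + 9)/6 = 48/6 = 8; σ²_D = ((9−7)/6)² = 0.111
te_E = (6 + 4·8 + 16)/6 = 54/6 = 9; σ²_E = ((16−6)/6)² = 2.778
te_F = (1 + 4·5 + 9)/6 = 30/6 = 5; σ²_F = ((9−1)/6)² = 1.778
te_G = (2 + 4·7 + 12)/6 = 42/6 = 7; σ²_G = ((12−2)/6)² = 2.778

Forward pass:
ES_A = 0; EF_A = 13
ES_B = 0; EF_B = 8
ES_C = 0; EF_C = 6
ES_D = max(EF_A=13, EF_C=6) = 13; EF_D = 13+8 = 21
ES_E = max(EF_A=13, EF_B=8) = 13; EF_E = 13+9 = 22
ES_F = 22; EF_F = 22+5 = 27
ES_G = max(EF_B=8, EF_C=6, EF_D=21, EF_F=27) = 27; EF_G = 27+7 = 34
Expected project duration μ = 34 hours. Critical path: A → E → F → G.

Variance along critical path = 1.778 + 2.778 + 1.778 + 2.778 = 9.111; σ = 3.018 hours.
D = μ + z·σ = 34 + 1.036·3.018 = 37.1 hours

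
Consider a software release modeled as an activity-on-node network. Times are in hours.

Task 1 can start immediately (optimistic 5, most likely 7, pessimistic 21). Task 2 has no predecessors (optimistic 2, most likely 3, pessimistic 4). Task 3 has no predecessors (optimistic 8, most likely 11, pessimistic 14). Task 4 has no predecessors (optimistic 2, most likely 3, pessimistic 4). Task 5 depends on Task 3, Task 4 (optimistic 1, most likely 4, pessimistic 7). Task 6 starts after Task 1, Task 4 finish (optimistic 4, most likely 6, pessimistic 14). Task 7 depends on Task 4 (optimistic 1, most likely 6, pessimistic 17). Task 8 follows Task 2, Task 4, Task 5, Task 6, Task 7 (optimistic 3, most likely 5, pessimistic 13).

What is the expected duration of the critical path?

te_Task 1 = (5 + 4·7 + 21)/6 = 54/6 = 9
te_Task 2 = (2 + 4·3 + 4)/6 = 18/6 = 3
te_Task 3 = (8 + 4·11 + 14)/6 = 66/6 = 11
te_Task 4 = (2 + 4·3 + 4)/6 = 18/6 = 3
te_Task 5 = (1 + 4·4 + 7)/6 = 24/6 = 4
te_Task 6 = (4 + 4·6 + 14)/6 = 42/6 = 7
te_Task 7 = (1 + 4·6 + 17)/6 = 42/6 = 7
te_Task 8 = (3 + 4·5 + 13)/6 = 36/6 = 6

Forward pass:
ES_Task 1 = 0; EF_Task 1 = 9
ES_Task 2 = 0; EF_Task 2 = 3
ES_Task 3 = 0; EF_Task 3 = 11
ES_Task 4 = 0; EF_Task 4 = 3
ES_Task 5 = max(EF_Task 3=11, EF_Task 4=3) = 11; EF_Task 5 = 11+4 = 15
ES_Task 6 = max(EF_Task 1=9, EF_Task 4=3) = 9; EF_Task 6 = 9+7 = 16
ES_Task 7 = 3; EF_Task 7 = 3+7 = 10
ES_Task 8 = max(EF_Task 2=3, EF_Task 4=3, EF_Task 5=15, EF_Task 6=16, EF_Task 7=10) = 16; EF_Task 8 = 16+6 = 22
Expected project duration μ = 22 hours. Critical path: Task 1 → Task 6 → Task 8.

22 hours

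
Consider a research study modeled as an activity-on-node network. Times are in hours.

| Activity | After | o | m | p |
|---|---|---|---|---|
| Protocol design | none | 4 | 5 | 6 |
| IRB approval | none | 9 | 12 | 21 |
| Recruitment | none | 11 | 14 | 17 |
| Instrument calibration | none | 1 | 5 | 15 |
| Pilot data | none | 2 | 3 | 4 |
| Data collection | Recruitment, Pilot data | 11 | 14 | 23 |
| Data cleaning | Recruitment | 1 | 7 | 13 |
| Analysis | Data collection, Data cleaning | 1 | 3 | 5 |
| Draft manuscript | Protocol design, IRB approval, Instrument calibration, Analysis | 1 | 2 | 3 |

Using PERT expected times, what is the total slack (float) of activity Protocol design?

27 hours

te_Protocol design = (4 + 4·5 + 6)/6 = 30/6 = 5
te_IRB approval = (9 + 4·12 + 21)/6 = 78/6 = 13
te_Recruitment = (11 + 4·14 + 17)/6 = 84/6 = 14
te_Instrument calibration = (1 + 4·5 + 15)/6 = 36/6 = 6
te_Pilot data = (2 + 4·3 + 4)/6 = 18/6 = 3
te_Data collection = (11 + 4·14 + 23)/6 = 90/6 = 15
te_Data cleaning = (1 + 4·7 + 13)/6 = 42/6 = 7
te_Analysis = (1 + 4·3 + 5)/6 = 18/6 = 3
te_Draft manuscript = (1 + 4·2 + 3)/6 = 12/6 = 2

Forward pass:
ES_Protocol design = 0; EF_Protocol design = 5
ES_IRB approval = 0; EF_IRB approval = 13
ES_Recruitment = 0; EF_Recruitment = 14
ES_Instrument calibration = 0; EF_Instrument calibration = 6
ES_Pilot data = 0; EF_Pilot data = 3
ES_Data collection = max(EF_Recruitment=14, EF_Pilot data=3) = 14; EF_Data collection = 14+15 = 29
ES_Data cleaning = 14; EF_Data cleaning = 14+7 = 21
ES_Analysis = max(EF_Data collection=29, EF_Data cleaning=21) = 29; EF_Analysis = 29+3 = 32
ES_Draft manuscript = max(EF_Protocol design=5, EF_IRB approval=13, EF_Instrument calibration=6, EF_Analysis=32) = 32; EF_Draft manuscript = 32+2 = 34
Expected project duration μ = 34 hours. Critical path: Recruitment → Data collection → Analysis → Draft manuscript.

Backward pass:
LF_Draft manuscript = 34; LS_Draft manuscript = 34−2 = 32
LF_Analysis = LS_Draft manuscript = 32; LS_Analysis = 32−3 = 29
LF_Data cleaning = LS_Analysis = 29; LS_Data cleaning = 29−7 = 22
LF_Data collection = LS_Analysis = 29; LS_Data collection = 29−15 = 14
LF_Pilot data = LS_Data collection = 14; LS_Pilot data = 14−3 = 11
LF_Instrument calibration = LS_Draft manuscript = 32; LS_Instrument calibration = 32−6 = 26
LF_Recruitment = min(LS_Data collection=14, LS_Data cleaning=22) = 14; LS_Recruitment = 14−14 = 0
LF_IRB approval = LS_Draft manuscript = 32; LS_IRB approval = 32−13 = 19
LF_Protocol design = LS_Draft manuscript = 32; LS_Protocol design = 32−5 = 27
Slack_Protocol design = LS_Protocol design − ES_Protocol design = 27 − 0 = 27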